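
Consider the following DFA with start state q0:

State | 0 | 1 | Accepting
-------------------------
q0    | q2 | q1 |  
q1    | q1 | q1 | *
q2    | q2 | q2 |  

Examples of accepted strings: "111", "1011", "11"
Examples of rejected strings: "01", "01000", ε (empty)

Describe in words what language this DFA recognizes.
non-empty binary strings starting with 1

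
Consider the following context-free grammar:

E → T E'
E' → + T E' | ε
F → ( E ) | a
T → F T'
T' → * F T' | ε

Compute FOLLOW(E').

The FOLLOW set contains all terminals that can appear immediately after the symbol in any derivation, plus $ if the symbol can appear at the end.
Useful FIRST sets: FIRST(E') = {+, ε}, FIRST(T') = {*, ε} (both E' and T' are nullable).
FOLLOW(E): E is the start symbol → $; E appears in F → ( E ) followed by ')' → FOLLOW(E) = {), $}.
FOLLOW(E'): E' appears at the right end of E → T E' and of E' → + T E', so FOLLOW(E') ⊇ FOLLOW(E) (the second occurrence adds nothing new). FOLLOW(E') = {), $}.

Final answer: {$, )}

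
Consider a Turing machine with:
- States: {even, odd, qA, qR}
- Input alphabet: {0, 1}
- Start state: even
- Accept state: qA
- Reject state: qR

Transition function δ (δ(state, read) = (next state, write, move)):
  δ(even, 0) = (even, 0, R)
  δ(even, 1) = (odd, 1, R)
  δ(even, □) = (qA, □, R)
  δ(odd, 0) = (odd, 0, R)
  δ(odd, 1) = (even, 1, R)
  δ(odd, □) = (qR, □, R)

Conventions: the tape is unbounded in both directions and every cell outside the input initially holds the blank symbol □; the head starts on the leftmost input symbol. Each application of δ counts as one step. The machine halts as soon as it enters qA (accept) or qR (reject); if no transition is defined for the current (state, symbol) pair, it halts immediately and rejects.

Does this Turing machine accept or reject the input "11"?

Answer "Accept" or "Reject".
Step 0: [even]11 (head at position 0)
Step 1: δ(even, 1) = (odd, 1, R)  ⊢  1[odd]1 (head at position 1)
Step 2: δ(odd, 1) = (even, 1, R)  ⊢  11[even]□ (head at position 2)
Step 3: δ(even, □) = (qA, □, R)  ⊢  11□[qA]□ (head at position 3)
The machine is in qA, so it halts and accepts.

Final answer: Accept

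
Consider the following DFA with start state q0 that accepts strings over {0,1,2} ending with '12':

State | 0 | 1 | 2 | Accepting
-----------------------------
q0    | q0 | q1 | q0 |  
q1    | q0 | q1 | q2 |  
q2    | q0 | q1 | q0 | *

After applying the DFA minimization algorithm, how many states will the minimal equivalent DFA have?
All 3 states are reachable from q0, so none can be removed as unreachable.
Table-filling: first mark every (accepting, non-accepting) pair as distinguishable (accepting: {q2}; non-accepting: {q0, q1}).
Round 1: (q0, q1) on '2' go to q0 and q2, already distinguishable → mark.
Every pair of states is distinguishable, so the DFA is already minimal.
Equivalence classes: {q0}, {q1}, {q2} → 3 states.

Final answer: 3 states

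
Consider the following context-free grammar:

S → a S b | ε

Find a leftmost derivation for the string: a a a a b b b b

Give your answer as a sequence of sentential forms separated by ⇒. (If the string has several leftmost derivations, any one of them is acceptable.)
Start with S.
Step 1: the leftmost non-terminal is S; apply S → a S b:  a S b
Step 2: the leftmost non-terminal is S; apply S → a S b:  a a S b b
Step 3: the leftmost non-terminal is S; apply S → a S b:  a a a S b b b
Step 4: the leftmost non-terminal is S; apply S → a S b:  a a a a S b b b b
Step 5: the leftmost non-terminal is S; apply S → ε:  a a a a b b b b

Final answer: S ⇒ a S b ⇒ a a S b b ⇒ a a a S b b b ⇒ a a a a S b b b b ⇒ a a a a b b b b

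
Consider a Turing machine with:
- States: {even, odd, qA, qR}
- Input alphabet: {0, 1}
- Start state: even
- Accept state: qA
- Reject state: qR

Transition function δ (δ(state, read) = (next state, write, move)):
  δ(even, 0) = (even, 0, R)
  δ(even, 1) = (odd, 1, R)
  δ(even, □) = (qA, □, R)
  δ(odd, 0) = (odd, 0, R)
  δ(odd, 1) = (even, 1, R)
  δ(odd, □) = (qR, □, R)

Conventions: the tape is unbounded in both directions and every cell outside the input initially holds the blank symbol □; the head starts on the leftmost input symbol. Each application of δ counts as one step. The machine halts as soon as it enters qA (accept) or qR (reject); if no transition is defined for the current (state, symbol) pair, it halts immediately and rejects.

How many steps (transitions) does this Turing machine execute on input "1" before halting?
Step 0: [even]1 (head at position 0)
Step 1: δ(even, 1) = (odd, 1, R)  ⊢  1[odd]□ (head at position 1)
Step 2: δ(odd, □) = (qR, □, R)  ⊢  1□[qR]□ (head at position 2)
The machine is in qR, so it halts and rejects.
Number of transitions executed: 2.

Final answer: 2 steps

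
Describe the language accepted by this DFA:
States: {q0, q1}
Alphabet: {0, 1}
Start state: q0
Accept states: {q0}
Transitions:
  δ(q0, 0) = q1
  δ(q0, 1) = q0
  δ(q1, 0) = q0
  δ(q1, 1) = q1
Analyzing the DFA structure:
Start state: q0
Accept states: {q0}
Interpreting what each state remembers (checking against the transitions):
  q0: an even number of 0s has been read so far
  q1: an odd number of 0s has been read so far
  δ(q0, 0): in q0 (an even number of 0s has been read so far), after reading 0 we have: an odd number of 0s has been read so far → q1
  δ(q0, 1): in q0 (an even number of 0s has been read so far), after reading 1 we have: an even number of 0s has been read so far → q0
  δ(q1, 0): in q1 (an odd number of 0s has been read so far), after reading 0 we have: an even number of 0s has been read so far → q0
  δ(q1, 1): in q1 (an odd number of 0s has been read so far), after reading 1 we have: an odd number of 0s has been read so far → q1
A string is accepted iff it ends in {q0}, i.e. an even number of 0s has been read so far.
Language: All binary strings with an even number of 0s

Final answer: All binary strings with an even number of 0s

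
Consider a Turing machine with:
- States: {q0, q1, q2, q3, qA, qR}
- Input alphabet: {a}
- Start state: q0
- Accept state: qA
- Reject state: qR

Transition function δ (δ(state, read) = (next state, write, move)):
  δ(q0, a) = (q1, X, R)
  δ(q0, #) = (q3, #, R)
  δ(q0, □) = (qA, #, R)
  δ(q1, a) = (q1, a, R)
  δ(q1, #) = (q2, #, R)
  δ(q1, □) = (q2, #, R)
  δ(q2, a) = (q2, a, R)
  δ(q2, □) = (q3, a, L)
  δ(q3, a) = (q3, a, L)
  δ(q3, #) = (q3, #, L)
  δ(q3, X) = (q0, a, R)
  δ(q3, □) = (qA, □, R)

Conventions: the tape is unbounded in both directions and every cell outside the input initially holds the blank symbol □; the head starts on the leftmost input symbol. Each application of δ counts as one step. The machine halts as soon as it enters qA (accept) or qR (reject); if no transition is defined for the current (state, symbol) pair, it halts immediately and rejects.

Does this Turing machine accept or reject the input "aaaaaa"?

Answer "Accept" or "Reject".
Trace (configuration after each step, as tape_left[state]tape_right with head position):
Step 0: [q0]aaaaaa (head at position 0)
Step 1: X[q1]aaaaa (head 1)
Step 2: Xa[q1]aaaa (head 2)
Step 3: Xaa[q1]aaa (head 3)
Step 4: Xaaa[q1]aa (head 4)
Step 5: Xaaaa[q1]a (head 5)
Step 6: Xaaaaa[q1]□ (head 6)
Step 7: Xaaaaa#[q2]□ (head 7)
Step 8: Xaaaaa[q3]#a (head 6)
Step 9: Xaaaa[q3]a#a (head 5)
Step 10: Xaaa[q3]aa#a (head 4)
Step 11: Xaa[q3]aaa#a (head 3)
Step 12: Xa[q3]aaaa#a (head 2)
Step 13: X[q3]aaaaa#a (head 1)
Step 14: [q3]Xaaaaa#a (head 0)
Step 15: a[q0]aaaaa#a (head 1)
Step 16: aX[q1]aaaa#a (head 2)
Step 17: aXa[q1]aaa#a (head 3)
Step 18: aXaa[q1]aa#a (head 4)
Step 19: aXaaa[q1]a#a (head 5)
Step 20: aXaaaa[q1]#a (head 6)
Step 21: aXaaaa#[q2]a (head 7)
Step 22: aXaaaa#a[q2]□ (head 8)
Step 23: aXaaaa#[q3]aa (head 7)
Step 24: aXaaaa[q3]#aa (head 6)
Step 25: aXaaa[q3]a#aa (head 5)
Step 26: aXaa[q3]aa#aa (head 4)
Step 27: aXa[q3]aaa#aa (head 3)
Step 28: aX[q3]aaaa#aa (head 2)
Step 29: a[q3]Xaaaa#aa (head 1)
Step 30: aa[q0]aaaa#aa (head 2)
Step 31: aaX[q1]aaa#aa (head 3)
Step 32: aaXa[q1]aa#aa (head 4)
Step 33: aaXaa[q1]a#aa (head 5)
Step 34: aaXaaa[q1]#aa (head 6)
Step 35: aaXaaa#[q2]aa (head 7)
Step 36: aaXaaa#a[q2]a (head 8)
Step 37: aaXaaa#aa[q2]□ (head 9)
Step 38: aaXaaa#a[q3]aa (head 8)
Step 39: aaXaaa#[q3]aaa (head 7)
Step 40: aaXaaa[q3]#aaa (head 6)
Step 41: aaXaa[q3]a#aaa (head 5)
Step 42: aaXa[q3]aa#aaa (head 4)
Step 43: aaX[q3]aaa#aaa (head 3)
Step 44: aa[q3]Xaaa#aaa (head 2)
Step 45: aaa[q0]aaa#aaa (head 3)
Step 46: aaaX[q1]aa#aaa (head 4)
Step 47: aaaXa[q1]a#aaa (head 5)
Step 48: aaaXaa[q1]#aaa (head 6)
Step 49: aaaXaa#[q2]aaa (head 7)
Step 50: aaaXaa#a[q2]aa (head 8)
Step 51: aaaXaa#aa[q2]a (head 9)
Step 52: aaaXaa#aaa[q2]□ (head 10)
Step 53: aaaXaa#aa[q3]aa (head 9)
Step 54: aaaXaa#a[q3]aaa (head 8)
Step 55: aaaXaa#[q3]aaaa (head 7)
Step 56: aaaXaa[q3]#aaaa (head 6)
Step 57: aaaXa[q3]a#aaaa (head 5)
Step 58: aaaX[q3]aa#aaaa (head 4)
Step 59: aaa[q3]Xaa#aaaa (head 3)
Step 60: aaaa[q0]aa#aaaa (head 4)
Step 61: aaaaX[q1]a#aaaa (head 5)
Step 62: aaaaXa[q1]#aaaa (head 6)
Step 63: aaaaXa#[q2]aaaa (head 7)
Step 64: aaaaXa#a[q2]aaa (head 8)
Step 65: aaaaXa#aa[q2]aa (head 9)
Step 66: aaaaXa#aaa[q2]a (head 10)
Step 67: aaaaXa#aaaa[q2]□ (head 11)
Step 68: aaaaXa#aaa[q3]aa (head 10)
Step 69: aaaaXa#aa[q3]aaa (head 9)
Step 70: aaaaXa#a[q3]aaaa (head 8)
Step 71: aaaaXa#[q3]aaaaa (head 7)
Step 72: aaaaXa[q3]#aaaaa (head 6)
Step 73: aaaaX[q3]a#aaaaa (head 5)
Step 74: aaaa[q3]Xa#aaaaa (head 4)
Step 75: aaaaa[q0]a#aaaaa (head 5)
Step 76: aaaaaX[q1]#aaaaa (head 6)
Step 77: aaaaaX#[q2]aaaaa (head 7)
Step 78: aaaaaX#a[q2]aaaa (head 8)
Step 79: aaaaaX#aa[q2]aaa (head 9)
Step 80: aaaaaX#aaa[q2]aa (head 10)
Step 81: aaaaaX#aaaa[q2]a (head 11)
Step 82: aaaaaX#aaaaa[q2]□ (head 12)
Step 83: aaaaaX#aaaa[q3]aa (head 11)
Step 84: aaaaaX#aaa[q3]aaa (head 10)
Step 85: aaaaaX#aa[q3]aaaa (head 9)
Step 86: aaaaaX#a[q3]aaaaa (head 8)
Step 87: aaaaaX#[q3]aaaaaa (head 7)
Step 88: aaaaaX[q3]#aaaaaa (head 6)
Step 89: aaaaa[q3]X#aaaaaa (head 5)
Step 90: aaaaaa[q0]#aaaaaa (head 6)
Step 91: aaaaaa#[q3]aaaaaa (head 7)
Step 92: aaaaaa[q3]#aaaaaa (head 6)
Step 93: aaaaa[q3]a#aaaaaa (head 5)
Step 94: aaaa[q3]aa#aaaaaa (head 4)
Step 95: aaa[q3]aaa#aaaaaa (head 3)
Step 96: aa[q3]aaaa#aaaaaa (head 2)
Step 97: a[q3]aaaaa#aaaaaa (head 1)
Step 98: [q3]aaaaaa#aaaaaa (head 0)
Step 99: [q3]□aaaaaa#aaaaaa (head -1)
Step 100: □[qA]aaaaaa#aaaaaa (head 0)
The machine is in qA, so it halts and accepts.

Final answer: Accept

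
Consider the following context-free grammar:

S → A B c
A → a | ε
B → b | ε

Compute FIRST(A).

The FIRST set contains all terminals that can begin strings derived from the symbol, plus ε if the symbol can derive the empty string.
A → a contributes a; A → ε makes A nullable, contributing ε. FIRST(A) = {a, ε}.

Final answer: {a, ε}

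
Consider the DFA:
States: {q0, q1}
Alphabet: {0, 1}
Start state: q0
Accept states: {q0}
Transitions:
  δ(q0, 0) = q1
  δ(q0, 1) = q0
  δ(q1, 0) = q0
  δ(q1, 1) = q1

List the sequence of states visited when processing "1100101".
Starting at q0
Read '1': q0 -> q0
Read '1': q0 -> q0
Read '0': q0 -> q1
Read '0': q1 -> q0
Read '1': q0 -> q0
Read '0': q0 -> q1
Read '1': q1 -> q1

Final answer: q0 -> q0 -> q0 -> q1 -> q0 -> q0 -> q1 -> q1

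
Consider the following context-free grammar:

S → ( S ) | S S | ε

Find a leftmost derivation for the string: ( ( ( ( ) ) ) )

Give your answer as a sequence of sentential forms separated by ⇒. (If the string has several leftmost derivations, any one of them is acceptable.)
Start with S.
Step 1: the leftmost non-terminal is S; apply S → ( S ):  ( S )
Step 2: the leftmost non-terminal is S; apply S → ( S ):  ( ( S ) )
Step 3: the leftmost non-terminal is S; apply S → ( S ):  ( ( ( S ) ) )
Step 4: the leftmost non-terminal is S; apply S → ( S ):  ( ( ( ( S ) ) ) )
Step 5: the leftmost non-terminal is S; apply S → ε:  ( ( ( ( ) ) ) )

Final answer: S ⇒ ( S ) ⇒ ( ( S ) ) ⇒ ( ( ( S ) ) ) ⇒ ( ( ( ( S ) ) ) ) ⇒ ( ( ( ( ) ) ) )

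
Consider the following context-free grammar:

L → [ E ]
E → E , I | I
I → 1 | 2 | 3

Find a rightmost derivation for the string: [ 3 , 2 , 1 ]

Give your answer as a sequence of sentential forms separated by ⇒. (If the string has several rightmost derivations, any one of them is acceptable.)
Start with L.
Step 1: the rightmost non-terminal is L; apply L → [ E ]:  [ E ]
Step 2: the rightmost non-terminal is E; apply E → E , I:  [ E , I ]
Step 3: the rightmost non-terminal is I; apply I → 1:  [ E , 1 ]
Step 4: the rightmost non-terminal is E; apply E → E , I:  [ E , I , 1 ]
Step 5: the rightmost non-terminal is I; apply I → 2:  [ E , 2 , 1 ]
Step 6: the rightmost non-terminal is E; apply E → I:  [ I , 2 , 1 ]
Step 7: the rightmost non-terminal is I; apply I → 3:  [ 3 , 2 , 1 ]

Final answer: L ⇒ [ E ] ⇒ [ E , I ] ⇒ [ E , 1 ] ⇒ [ E , I , 1 ] ⇒ [ E , 2 , 1 ] ⇒ [ I , 2 , 1 ] ⇒ [ 3 , 2 , 1 ]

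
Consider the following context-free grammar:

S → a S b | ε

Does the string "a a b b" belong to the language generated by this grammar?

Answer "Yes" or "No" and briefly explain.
A derivation exists: S ⇒ a S b ⇒ a a S b b ⇒ a a b b (using S → a S b twice, then S → ε).

Final answer: Yes - a valid derivation exists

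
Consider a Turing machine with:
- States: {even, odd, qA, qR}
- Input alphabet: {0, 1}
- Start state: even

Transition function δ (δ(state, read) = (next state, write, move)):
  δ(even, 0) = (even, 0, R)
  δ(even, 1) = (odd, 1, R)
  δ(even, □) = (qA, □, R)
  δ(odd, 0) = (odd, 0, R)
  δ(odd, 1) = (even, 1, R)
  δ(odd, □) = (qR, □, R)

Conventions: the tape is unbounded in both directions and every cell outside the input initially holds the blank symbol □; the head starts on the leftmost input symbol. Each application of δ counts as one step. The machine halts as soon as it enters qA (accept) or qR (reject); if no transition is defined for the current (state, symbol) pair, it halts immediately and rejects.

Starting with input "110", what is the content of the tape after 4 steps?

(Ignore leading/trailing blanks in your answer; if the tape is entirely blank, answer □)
Step 0: [even]110 (head at position 0)
Step 1: δ(even, 1) = (odd, 1, R)  ⊢  1[odd]10 (head at position 1)
Step 2: δ(odd, 1) = (even, 1, R)  ⊢  11[even]0 (head at position 2)
Step 3: δ(even, 0) = (even, 0, R)  ⊢  110[even]□ (head at position 3)
Step 4: δ(even, □) = (qA, □, R)  ⊢  110□[qA]□ (head at position 4)
Tape after 4 steps (ignoring surrounding blanks): 110

Final answer: Tape: 110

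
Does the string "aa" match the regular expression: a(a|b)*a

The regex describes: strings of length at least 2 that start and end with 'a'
Yes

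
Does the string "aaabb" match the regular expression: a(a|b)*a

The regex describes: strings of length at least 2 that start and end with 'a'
No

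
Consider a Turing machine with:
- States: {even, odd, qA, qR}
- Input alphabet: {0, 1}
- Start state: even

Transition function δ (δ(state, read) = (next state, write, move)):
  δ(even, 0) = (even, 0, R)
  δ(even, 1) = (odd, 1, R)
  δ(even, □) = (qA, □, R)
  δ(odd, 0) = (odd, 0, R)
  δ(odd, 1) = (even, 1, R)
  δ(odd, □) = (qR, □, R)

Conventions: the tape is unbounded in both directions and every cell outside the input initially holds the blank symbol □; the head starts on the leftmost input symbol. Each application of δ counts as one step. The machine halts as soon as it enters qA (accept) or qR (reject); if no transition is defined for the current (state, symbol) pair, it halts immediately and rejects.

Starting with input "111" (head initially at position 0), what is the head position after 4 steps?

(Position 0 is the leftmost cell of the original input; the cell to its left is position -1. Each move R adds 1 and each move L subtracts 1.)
Step 0: [even]111 (head at position 0)
Step 1: δ(even, 1) = (odd, 1, R)  ⊢  1[odd]11 (head at position 1)
Step 2: δ(odd, 1) = (even, 1, R)  ⊢  11[even]1 (head at position 2)
Step 3: δ(even, 1) = (odd, 1, R)  ⊢  111[odd]□ (head at position 3)
Step 4: δ(odd, □) = (qR, □, R)  ⊢  111□[qR]□ (head at position 4)
Head position after 4 steps: 4

Final answer: Position 4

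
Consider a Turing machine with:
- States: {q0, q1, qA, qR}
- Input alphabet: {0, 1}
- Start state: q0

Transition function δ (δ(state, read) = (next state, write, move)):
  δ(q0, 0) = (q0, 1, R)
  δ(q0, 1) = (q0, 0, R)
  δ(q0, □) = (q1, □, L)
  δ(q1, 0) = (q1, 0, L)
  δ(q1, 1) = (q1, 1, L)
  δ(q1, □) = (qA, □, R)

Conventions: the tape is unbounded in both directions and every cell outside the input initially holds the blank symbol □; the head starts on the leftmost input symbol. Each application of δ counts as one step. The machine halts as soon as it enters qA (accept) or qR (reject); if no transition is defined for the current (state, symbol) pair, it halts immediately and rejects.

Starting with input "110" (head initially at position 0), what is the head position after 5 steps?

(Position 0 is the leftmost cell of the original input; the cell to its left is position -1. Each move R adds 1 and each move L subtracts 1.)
Step 0: [q0]110 (head at position 0)
Step 1: δ(q0, 1) = (q0, 0, R)  ⊢  0[q0]10 (head at position 1)
Step 2: δ(q0, 1) = (q0, 0, R)  ⊢  00[q0]0 (head at position 2)
Step 3: δ(q0, 0) = (q0, 1, R)  ⊢  001[q0]□ (head at position 3)
Step 4: δ(q0, □) = (q1, □, L)  ⊢  00[q1]1□ (head at position 2)
Step 5: δ(q1, 1) = (q1, 1, L)  ⊢  0[q1]01□ (head at position 1)
Head position after 5 steps: 1

Final answer: Position 1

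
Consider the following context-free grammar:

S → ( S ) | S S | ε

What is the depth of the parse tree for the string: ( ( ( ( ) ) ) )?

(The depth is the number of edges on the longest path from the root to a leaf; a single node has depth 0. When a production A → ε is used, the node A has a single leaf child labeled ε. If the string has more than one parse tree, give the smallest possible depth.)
The string is 4 nested pairs. The shallowest parse tree applies S → ( S ) 4 times (one node per nested pair, each a child of the previous) and then S → ε in the middle.
S nodes at depths 0..4, ε leaf at depth 5; parentheses leaves are at depths 1..4.
(Using S → S S with an S → ε child anywhere only adds levels, so it cannot give a shallower tree.)
Depth = 5.

Final answer: 5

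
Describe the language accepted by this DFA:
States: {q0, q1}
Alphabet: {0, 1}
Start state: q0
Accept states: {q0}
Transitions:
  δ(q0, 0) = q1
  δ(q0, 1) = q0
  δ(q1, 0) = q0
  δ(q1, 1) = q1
Analyzing the DFA structure:
Start state: q0
Accept states: {q0}
Interpreting what each state remembers (checking against the transitions):
  q0: an even number of 0s has been read so far
  q1: an odd number of 0s has been read so far
  δ(q0, 0): in q0 (an even number of 0s has been read so far), after reading 0 we have: an odd number of 0s has been read so far → q1
  δ(q0, 1): in q0 (an even number of 0s has been read so far), after reading 1 we have: an even number of 0s has been read so far → q0
  δ(q1, 0): in q1 (an odd number of 0s has been read so far), after reading 0 we have: an even number of 0s has been read so far → q0
  δ(q1, 1): in q1 (an odd number of 0s has been read so far), after reading 1 we have: an odd number of 0s has been read so far → q1
A string is accepted iff it ends in {q0}, i.e. an even number of 0s has been read so far.
Language: All binary strings with an even number of 0s

Final answer: All binary strings with an even number of 0s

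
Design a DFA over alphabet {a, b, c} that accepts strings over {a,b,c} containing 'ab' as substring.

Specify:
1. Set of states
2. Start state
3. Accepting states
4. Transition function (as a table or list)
One valid DFA (any DFA recognizing the same language is acceptable):
States: {q0, q1, q2}
Start: q0
Accepting: {q2}
Transitions (accepting states marked with *):
State | a | b | c | Accepting
-----------------------------
q0    | q1 | q0 | q0 |  
q1    | q1 | q2 | q0 |  
q2    | q2 | q2 | q2 | *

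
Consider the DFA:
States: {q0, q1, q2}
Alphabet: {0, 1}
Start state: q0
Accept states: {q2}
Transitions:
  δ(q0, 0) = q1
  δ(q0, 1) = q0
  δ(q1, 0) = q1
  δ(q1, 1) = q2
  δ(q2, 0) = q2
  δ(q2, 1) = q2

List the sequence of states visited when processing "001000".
Starting at q0
Read '0': q0 -> q1
Read '0': q1 -> q1
Read '1': q1 -> q2
Read '0': q2 -> q2
Read '0': q2 -> q2
Read '0': q2 -> q2

Final answer: q0 -> q1 -> q1 -> q2 -> q2 -> q2 -> q2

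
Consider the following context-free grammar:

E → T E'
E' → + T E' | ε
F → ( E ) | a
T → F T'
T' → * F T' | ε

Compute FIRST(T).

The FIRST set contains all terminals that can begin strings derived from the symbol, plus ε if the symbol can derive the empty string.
FIRST(F): F → ( E ) contributes '(' and F → a contributes 'a', so FIRST(F) = {(, a}. F is not nullable.
FIRST(T): T → F T' begins with F, and F is not nullable, so FIRST(T) = FIRST(F) = {(, a}.

Final answer: {(, a}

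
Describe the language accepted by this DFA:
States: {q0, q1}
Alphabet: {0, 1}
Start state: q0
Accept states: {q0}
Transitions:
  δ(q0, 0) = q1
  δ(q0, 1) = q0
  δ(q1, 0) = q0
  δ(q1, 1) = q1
Analyzing the DFA structure:
Start state: q0
Accept states: {q0}
Interpreting what each state remembers (checking against the transitions):
  q0: an even number of 0s has been read so far
  q1: an odd number of 0s has been read so far
  δ(q0, 0): in q0 (an even number of 0s has been read so far), after reading 0 we have: an odd number of 0s has been read so far → q1
  δ(q0, 1): in q0 (an even number of 0s has been read so far), after reading 1 we have: an even number of 0s has been read so far → q0
  δ(q1, 0): in q1 (an odd number of 0s has been read so far), after reading 0 we have: an even number of 0s has been read so far → q0
  δ(q1, 1): in q1 (an odd number of 0s has been read so far), after reading 1 we have: an odd number of 0s has been read so far → q1
A string is accepted iff it ends in {q0}, i.e. an even number of 0s has been read so far.
Language: All binary strings with an even number of 0s

Final answer: All binary strings with an even number of 0s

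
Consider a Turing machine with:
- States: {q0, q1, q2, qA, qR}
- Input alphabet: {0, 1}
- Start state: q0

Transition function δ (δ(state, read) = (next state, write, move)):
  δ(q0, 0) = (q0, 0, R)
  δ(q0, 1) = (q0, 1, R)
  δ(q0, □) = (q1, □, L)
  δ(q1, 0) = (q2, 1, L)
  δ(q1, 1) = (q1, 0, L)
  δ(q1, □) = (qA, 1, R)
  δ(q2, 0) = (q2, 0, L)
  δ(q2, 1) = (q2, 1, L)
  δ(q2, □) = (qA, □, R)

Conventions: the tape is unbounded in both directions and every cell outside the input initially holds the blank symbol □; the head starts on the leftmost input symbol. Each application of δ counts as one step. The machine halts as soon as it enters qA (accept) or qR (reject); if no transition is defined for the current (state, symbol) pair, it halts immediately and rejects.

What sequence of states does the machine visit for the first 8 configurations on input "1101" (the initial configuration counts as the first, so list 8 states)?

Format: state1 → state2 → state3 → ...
Step 0: [q0]1101 (head at position 0)
Step 1: δ(q0, 1) = (q0, 1, R)  ⊢  1[q0]101 (head at position 1)
Step 2: δ(q0, 1) = (q0, 1, R)  ⊢  11[q0]01 (head at position 2)
Step 3: δ(q0, 0) = (q0, 0, R)  ⊢  110[q0]1 (head at position 3)
Step 4: δ(q0, 1) = (q0, 1, R)  ⊢  1101[q0]□ (head at position 4)
Step 5: δ(q0, □) = (q1, □, L)  ⊢  110[q1]1□ (head at position 3)
Step 6: δ(q1, 1) = (q1, 0, L)  ⊢  11[q1]00□ (head at position 2)
Step 7: δ(q1, 0) = (q2, 1, L)  ⊢  1[q2]110□ (head at position 1)
Reading off the states of these 8 configurations: q0 → q0 → q0 → q0 → q0 → q1 → q1 → q2

Final answer: q0 → q0 → q0 → q0 → q0 → q1 → q1 → q2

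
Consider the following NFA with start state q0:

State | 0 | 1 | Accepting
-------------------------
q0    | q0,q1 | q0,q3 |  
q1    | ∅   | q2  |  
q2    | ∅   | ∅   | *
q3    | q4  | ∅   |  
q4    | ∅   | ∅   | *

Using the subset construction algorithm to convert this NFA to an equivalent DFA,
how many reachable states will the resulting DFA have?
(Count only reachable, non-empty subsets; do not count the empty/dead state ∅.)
Start subset: {q0}
{q0}: on 0 → {q0, q1}, on 1 → {q0, q3}
{q0, q1}: on 0 → {q0, q1}, on 1 → {q0, q2, q3}
{q0, q3}: on 0 → {q0, q1, q4}, on 1 → {q0, q3}
{q0, q2, q3}: on 0 → {q0, q1, q4}, on 1 → {q0, q3}
{q0, q1, q4}: on 0 → {q0, q1}, on 1 → {q0, q2, q3}
Reachable non-empty subsets: {q0}, {q0, q1}, {q0, q3}, {q0, q2, q3}, {q0, q1, q4} — 5 in total.

Final answer: 5 states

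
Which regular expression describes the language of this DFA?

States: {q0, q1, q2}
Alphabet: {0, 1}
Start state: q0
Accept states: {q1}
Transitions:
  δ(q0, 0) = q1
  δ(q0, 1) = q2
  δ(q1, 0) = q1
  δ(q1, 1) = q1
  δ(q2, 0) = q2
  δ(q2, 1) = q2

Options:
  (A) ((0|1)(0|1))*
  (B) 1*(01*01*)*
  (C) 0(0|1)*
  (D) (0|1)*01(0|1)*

Testing sample strings against the DFA:
  '01' -> accepted
  '1010' -> rejected
  '0111' -> accepted
  '110' -> rejected
Checking each option for a counterexample:
  (A) ((0|1)(0|1))*: ε is rejected by the DFA but matches the regex → eliminated
  (B) 1*(01*01*)*: ε is rejected by the DFA but matches the regex → eliminated
  (C) 0(0|1)*: agrees with the DFA on all strings of length ≤ 4
  (D) (0|1)*01(0|1)*: '0' is accepted by the DFA but does not match the regex → eliminated
Only (C) 0(0|1)* is consistent with the DFA.

Final answer: (C) 0(0|1)*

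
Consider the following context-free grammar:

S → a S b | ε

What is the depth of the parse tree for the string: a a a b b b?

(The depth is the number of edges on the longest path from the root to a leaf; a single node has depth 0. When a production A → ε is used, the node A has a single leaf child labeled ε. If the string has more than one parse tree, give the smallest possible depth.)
The only parse tree applies S → a S b 3 times (once per matching a…b pair) and then S → ε.
The S nodes sit at depths 0, 1, …, 3; the innermost S (depth 3) has the single child ε at depth 4.
The terminal leaves a, b are at depths 1..3, so the longest root-to-leaf path is S → S → … → S → ε with 4 edges.
Depth = 4.

Final answer: 4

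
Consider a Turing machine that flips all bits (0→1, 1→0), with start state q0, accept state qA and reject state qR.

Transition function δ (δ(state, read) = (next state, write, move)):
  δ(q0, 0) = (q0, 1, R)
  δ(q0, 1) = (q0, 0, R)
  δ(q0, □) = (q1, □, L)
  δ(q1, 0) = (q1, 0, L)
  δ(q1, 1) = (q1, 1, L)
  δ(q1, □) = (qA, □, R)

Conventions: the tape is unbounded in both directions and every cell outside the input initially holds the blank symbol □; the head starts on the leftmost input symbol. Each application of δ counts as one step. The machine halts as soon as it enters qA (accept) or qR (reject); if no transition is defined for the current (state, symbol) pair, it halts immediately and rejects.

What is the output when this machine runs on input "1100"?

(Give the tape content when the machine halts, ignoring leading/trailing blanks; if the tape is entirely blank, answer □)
Step 0: [q0]1100 (head at position 0)
Step 1: δ(q0, 1) = (q0, 0, R)  ⊢  0[q0]100 (head at position 1)
Step 2: δ(q0, 1) = (q0, 0, R)  ⊢  00[q0]00 (head at position 2)
Step 3: δ(q0, 0) = (q0, 1, R)  ⊢  001[q0]0 (head at position 3)
Step 4: δ(q0, 0) = (q0, 1, R)  ⊢  0011[q0]□ (head at position 4)
Step 5: δ(q0, □) = (q1, □, L)  ⊢  001[q1]1□ (head at position 3)
Step 6: δ(q1, 1) = (q1, 1, L)  ⊢  00[q1]11□ (head at position 2)
Step 7: δ(q1, 1) = (q1, 1, L)  ⊢  0[q1]011□ (head at position 1)
Step 8: δ(q1, 0) = (q1, 0, L)  ⊢  [q1]0011□ (head at position 0)
Step 9: δ(q1, 0) = (q1, 0, L)  ⊢  [q1]□0011□ (head at position -1)
Step 10: δ(q1, □) = (qA, □, R)  ⊢  □[qA]0011□ (head at position 0)
The machine is in qA, so it halts and accepts.
Tape content when halted (ignoring surrounding blanks): 0011

Final answer: Output: 0011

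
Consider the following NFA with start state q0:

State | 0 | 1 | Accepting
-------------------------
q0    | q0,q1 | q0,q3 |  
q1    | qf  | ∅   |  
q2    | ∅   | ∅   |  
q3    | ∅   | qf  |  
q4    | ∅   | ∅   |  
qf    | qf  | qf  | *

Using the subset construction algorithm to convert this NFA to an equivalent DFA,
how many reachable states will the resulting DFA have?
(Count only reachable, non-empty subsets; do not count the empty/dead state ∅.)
Start subset: {q0}
{q0}: on 0 → {q0, q1}, on 1 → {q0, q3}
{q0, q1}: on 0 → {q0, q1, qf}, on 1 → {q0, q3}
{q0, q3}: on 0 → {q0, q1}, on 1 → {q0, q3, qf}
{q0, q1, qf}: on 0 → {q0, q1, qf}, on 1 → {q0, q3, qf}
{q0, q3, qf}: on 0 → {q0, q1, qf}, on 1 → {q0, q3, qf}
Reachable non-empty subsets: {q0}, {q0, q1}, {q0, q3}, {q0, q1, qf}, {q0, q3, qf} — 5 in total.

Final answer: 5 states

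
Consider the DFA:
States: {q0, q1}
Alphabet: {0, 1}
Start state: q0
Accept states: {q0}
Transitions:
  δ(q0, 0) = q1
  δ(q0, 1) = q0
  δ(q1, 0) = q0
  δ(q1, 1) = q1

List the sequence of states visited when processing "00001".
Starting at q0
Read '0': q0 -> q1
Read '0': q1 -> q0
Read '0': q0 -> q1
Read '0': q1 -> q0
Read '1': q0 -> q0

Final answer: q0 -> q1 -> q0 -> q1 -> q0 -> q0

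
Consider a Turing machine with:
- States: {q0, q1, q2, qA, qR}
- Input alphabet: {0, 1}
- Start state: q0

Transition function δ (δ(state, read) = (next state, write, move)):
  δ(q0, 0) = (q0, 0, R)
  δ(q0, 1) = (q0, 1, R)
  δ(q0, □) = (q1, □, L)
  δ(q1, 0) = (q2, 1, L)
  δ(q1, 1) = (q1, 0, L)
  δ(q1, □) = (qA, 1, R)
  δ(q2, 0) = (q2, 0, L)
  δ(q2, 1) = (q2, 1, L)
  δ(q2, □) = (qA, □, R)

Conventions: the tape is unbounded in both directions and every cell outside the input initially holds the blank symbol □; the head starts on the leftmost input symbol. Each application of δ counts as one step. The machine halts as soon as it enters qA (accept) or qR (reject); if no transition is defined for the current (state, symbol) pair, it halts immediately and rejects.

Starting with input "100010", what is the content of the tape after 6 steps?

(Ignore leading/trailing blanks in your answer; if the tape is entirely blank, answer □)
Step 0: [q0]100010 (head at position 0)
Step 1: δ(q0, 1) = (q0, 1, R)  ⊢  1[q0]00010 (head at position 1)
Step 2: δ(q0, 0) = (q0, 0, R)  ⊢  10[q0]0010 (head at position 2)
Step 3: δ(q0, 0) = (q0, 0, R)  ⊢  100[q0]010 (head at position 3)
Step 4: δ(q0, 0) = (q0, 0, R)  ⊢  1000[q0]10 (head at position 4)
Step 5: δ(q0, 1) = (q0, 1, R)  ⊢  10001[q0]0 (head at position 5)
Step 6: δ(q0, 0) = (q0, 0, R)  ⊢  100010[q0]□ (head at position 6)
Tape after 6 steps (ignoring surrounding blanks): 100010

Final answer: Tape: 100010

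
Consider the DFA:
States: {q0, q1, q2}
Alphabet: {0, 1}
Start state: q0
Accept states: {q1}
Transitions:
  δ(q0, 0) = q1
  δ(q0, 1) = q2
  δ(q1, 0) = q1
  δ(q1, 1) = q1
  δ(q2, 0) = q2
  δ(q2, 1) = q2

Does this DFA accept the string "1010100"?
Processing string "1010100":
  q0 --1--> q2
  q2 --0--> q2
  q2 --1--> q2
  q2 --0--> q2
  q2 --1--> q2
  q2 --0--> q2
  q2 --0--> q2
Final state: q2
Accept states: {q1}
q2 is not an accept state, so the string is rejected.

Final answer: No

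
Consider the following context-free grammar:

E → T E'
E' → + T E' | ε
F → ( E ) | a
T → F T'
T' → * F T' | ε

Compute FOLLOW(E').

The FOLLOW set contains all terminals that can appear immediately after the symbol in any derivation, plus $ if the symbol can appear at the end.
Useful FIRST sets: FIRST(E') = {+, ε}, FIRST(T') = {*, ε} (both E' and T' are nullable).
FOLLOW(E): E is the start symbol → $; E appears in F → ( E ) followed by ')' → FOLLOW(E) = {), $}.
FOLLOW(E'): E' appears at the right end of E → T E' and of E' → + T E', so FOLLOW(E') ⊇ FOLLOW(E) (the second occurrence adds nothing new). FOLLOW(E') = {), $}.

Final answer: {$, )}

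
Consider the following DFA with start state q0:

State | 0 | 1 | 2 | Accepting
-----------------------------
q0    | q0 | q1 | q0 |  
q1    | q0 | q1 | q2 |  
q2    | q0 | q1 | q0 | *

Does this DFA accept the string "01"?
Start in q0.
Read '0': q0 → q0
Read '1': q0 → q1
Final state q1 is not accepting, so the string is rejected.

Final answer: No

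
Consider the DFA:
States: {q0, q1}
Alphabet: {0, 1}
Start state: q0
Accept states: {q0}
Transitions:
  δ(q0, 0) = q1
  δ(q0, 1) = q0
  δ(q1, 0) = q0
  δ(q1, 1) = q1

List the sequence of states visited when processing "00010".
Starting at q0
Read '0': q0 -> q1
Read '0': q1 -> q0
Read '0': q0 -> q1
Read '1': q1 -> q1
Read '0': q1 -> q0

Final answer: q0 -> q1 -> q0 -> q1 -> q1 -> q0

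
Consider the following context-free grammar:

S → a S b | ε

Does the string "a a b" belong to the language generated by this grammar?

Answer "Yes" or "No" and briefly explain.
Every derivation applies S → a S b some number n of times and then S → ε, producing a^n b^n with equally many a's and b's. The string a a b has two a's but only one b, so it cannot be derived.

Final answer: No - no valid derivation exists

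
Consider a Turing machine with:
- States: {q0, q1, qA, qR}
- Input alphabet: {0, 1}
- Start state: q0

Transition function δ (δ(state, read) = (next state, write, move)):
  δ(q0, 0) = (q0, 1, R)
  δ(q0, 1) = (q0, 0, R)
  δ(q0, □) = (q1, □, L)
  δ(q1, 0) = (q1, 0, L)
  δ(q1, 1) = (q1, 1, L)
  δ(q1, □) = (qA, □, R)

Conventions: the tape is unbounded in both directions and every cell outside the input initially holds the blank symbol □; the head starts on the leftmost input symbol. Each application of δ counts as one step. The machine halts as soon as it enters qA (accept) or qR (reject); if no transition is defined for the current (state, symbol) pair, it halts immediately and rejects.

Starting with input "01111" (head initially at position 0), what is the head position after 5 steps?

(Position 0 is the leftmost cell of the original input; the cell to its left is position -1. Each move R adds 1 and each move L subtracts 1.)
Step 0: [q0]01111 (head at position 0)
Step 1: δ(q0, 0) = (q0, 1, R)  ⊢  1[q0]1111 (head at position 1)
Step 2: δ(q0, 1) = (q0, 0, R)  ⊢  10[q0]111 (head at position 2)
Step 3: δ(q0, 1) = (q0, 0, R)  ⊢  100[q0]11 (head at position 3)
Step 4: δ(q0, 1) = (q0, 0, R)  ⊢  1000[q0]1 (head at position 4)
Step 5: δ(q0, 1) = (q0, 0, R)  ⊢  10000[q0]□ (head at position 5)
Head position after 5 steps: 5

Final answer: Position 5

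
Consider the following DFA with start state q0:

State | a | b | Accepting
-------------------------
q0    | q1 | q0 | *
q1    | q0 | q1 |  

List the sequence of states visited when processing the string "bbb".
q0 → q0 → q0 → q0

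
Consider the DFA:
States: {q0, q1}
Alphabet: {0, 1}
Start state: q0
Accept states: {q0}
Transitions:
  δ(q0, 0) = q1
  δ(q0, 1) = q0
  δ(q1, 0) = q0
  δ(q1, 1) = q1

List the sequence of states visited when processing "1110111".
Starting at q0
Read '1': q0 -> q0
Read '1': q0 -> q0
Read '1': q0 -> q0
Read '0': q0 -> q1
Read '1': q1 -> q1
Read '1': q1 -> q1
Read '1': q1 -> q1

Final answer: q0 -> q0 -> q0 -> q0 -> q1 -> q1 -> q1 -> q1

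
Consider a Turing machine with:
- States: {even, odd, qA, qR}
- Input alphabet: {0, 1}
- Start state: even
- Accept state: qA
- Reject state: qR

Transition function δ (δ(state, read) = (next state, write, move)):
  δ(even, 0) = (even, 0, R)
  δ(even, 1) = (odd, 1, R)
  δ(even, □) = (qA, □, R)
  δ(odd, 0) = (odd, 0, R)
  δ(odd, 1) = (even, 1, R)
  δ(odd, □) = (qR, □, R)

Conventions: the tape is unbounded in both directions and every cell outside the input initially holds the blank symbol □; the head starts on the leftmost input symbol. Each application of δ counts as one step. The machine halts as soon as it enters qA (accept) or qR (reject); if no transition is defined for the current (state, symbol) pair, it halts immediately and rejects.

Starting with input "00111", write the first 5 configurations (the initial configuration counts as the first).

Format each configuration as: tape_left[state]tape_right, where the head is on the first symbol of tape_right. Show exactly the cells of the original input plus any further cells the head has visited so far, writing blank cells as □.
Step 0: [even]00111 (head at position 0)
Step 1: δ(even, 0) = (even, 0, R)  ⊢  0[even]0111 (head at position 1)
Step 2: δ(even, 0) = (even, 0, R)  ⊢  00[even]111 (head at position 2)
Step 3: δ(even, 1) = (odd, 1, R)  ⊢  001[odd]11 (head at position 3)
Step 4: δ(odd, 1) = (even, 1, R)  ⊢  0011[even]1 (head at position 4)

Final answer: [even]00111 ⊢ 0[even]0111 ⊢ 00[even]111 ⊢ 001[odd]11 ⊢ 0011[even]1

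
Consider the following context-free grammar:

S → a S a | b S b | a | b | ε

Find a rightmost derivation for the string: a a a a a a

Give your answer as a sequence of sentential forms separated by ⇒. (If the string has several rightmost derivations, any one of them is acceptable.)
Start with S.
Step 1: the rightmost non-terminal is S; apply S → a S a:  a S a
Step 2: the rightmost non-terminal is S; apply S → a S a:  a a S a a
Step 3: the rightmost non-terminal is S; apply S → a S a:  a a a S a a a
Step 4: the rightmost non-terminal is S; apply S → ε:  a a a a a a

Final answer: S ⇒ a S a ⇒ a a S a a ⇒ a a a S a a a ⇒ a a a a a a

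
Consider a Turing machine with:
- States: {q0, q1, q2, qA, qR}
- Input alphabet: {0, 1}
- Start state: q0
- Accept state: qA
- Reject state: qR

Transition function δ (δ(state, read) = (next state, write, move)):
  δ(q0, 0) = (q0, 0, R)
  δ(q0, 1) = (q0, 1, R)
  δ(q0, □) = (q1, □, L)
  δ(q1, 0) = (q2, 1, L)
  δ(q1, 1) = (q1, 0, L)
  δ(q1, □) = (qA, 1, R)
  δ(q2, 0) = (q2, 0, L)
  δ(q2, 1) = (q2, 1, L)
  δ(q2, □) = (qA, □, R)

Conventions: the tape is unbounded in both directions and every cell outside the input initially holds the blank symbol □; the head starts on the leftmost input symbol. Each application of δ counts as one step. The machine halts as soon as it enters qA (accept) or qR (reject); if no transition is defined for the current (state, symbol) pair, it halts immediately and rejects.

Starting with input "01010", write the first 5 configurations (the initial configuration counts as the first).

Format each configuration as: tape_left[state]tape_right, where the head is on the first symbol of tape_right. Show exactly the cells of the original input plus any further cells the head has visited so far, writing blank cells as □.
Step 0: [q0]01010 (head at position 0)
Step 1: δ(q0, 0) = (q0, 0, R)  ⊢  0[q0]1010 (head at position 1)
Step 2: δ(q0, 1) = (q0, 1, R)  ⊢  01[q0]010 (head at position 2)
Step 3: δ(q0, 0) = (q0, 0, R)  ⊢  010[q0]10 (head at position 3)
Step 4: δ(q0, 1) = (q0, 1, R)  ⊢  0101[q0]0 (head at position 4)

Final answer: [q0]01010 ⊢ 0[q0]1010 ⊢ 01[q0]010 ⊢ 010[q0]10 ⊢ 0101[q0]0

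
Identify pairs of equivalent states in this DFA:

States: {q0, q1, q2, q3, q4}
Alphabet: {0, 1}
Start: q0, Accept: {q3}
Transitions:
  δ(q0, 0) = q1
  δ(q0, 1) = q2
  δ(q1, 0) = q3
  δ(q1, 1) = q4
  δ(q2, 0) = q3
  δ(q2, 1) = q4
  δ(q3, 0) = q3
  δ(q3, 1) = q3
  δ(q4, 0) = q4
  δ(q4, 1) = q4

Using the table-filling algorithm:
Round 0 – mark pairs where exactly one state is accepting: (q0,q3), (q1,q3), (q2,q3), (q3,q4)
Round 1 – newly marked: (q0,q1) [on 0: q1 vs q3, already marked]; (q0,q2) [on 0: q1 vs q3, already marked]; (q1,q4) [on 0: q3 vs q4, already marked]; (q2,q4) [on 0: q3 vs q4, already marked]
Round 2 – newly marked: (q0,q4) [on 0: q1 vs q4, already marked]
No further pairs can be marked.
(q1, q2) unmarked: δ(q1,0)=q3, δ(q2,0)=q3; δ(q1,1)=q4, δ(q2,1)=q4 → equivalent
Equivalent pairs: (q1, q2)

Final answer: Equivalent pairs: (q1, q2)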